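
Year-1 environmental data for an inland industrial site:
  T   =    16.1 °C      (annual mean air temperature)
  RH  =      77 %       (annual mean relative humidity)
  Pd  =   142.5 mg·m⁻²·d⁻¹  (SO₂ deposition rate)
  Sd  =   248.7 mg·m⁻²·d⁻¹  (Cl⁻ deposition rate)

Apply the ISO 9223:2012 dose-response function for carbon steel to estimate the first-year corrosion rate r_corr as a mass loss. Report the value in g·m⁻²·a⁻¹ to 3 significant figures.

carbon steel: temperature factor f = -0.054·(6.1) = -0.3294
  sulphur-dioxide contribution → 78.29 μm/a
  chloride contribution → 75.36 μm/a
  ⇒ r_corr(carbon steel) = 153.7 μm/a
Convert to mass loss: 153.7 μm/a × 7.85 g/cm³ = 1206 g·m⁻²·a⁻¹

r_corr = 1.21e+03 g·m⁻²·a⁻¹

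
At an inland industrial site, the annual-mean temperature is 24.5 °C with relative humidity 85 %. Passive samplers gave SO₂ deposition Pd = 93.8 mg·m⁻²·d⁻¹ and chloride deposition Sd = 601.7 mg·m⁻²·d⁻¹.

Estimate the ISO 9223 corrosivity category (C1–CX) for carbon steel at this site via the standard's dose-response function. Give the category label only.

CX

carbon steel: f(T) = -0.054·(T−10) [T>10 °C] = -0.7830
  Pd branch = 1.77·Pd^0.52·e^(0.02·RH+f) = 46.96 μm/a
  Sd branch = 0.102·Sd^0.62·e^(0.033·RH+0.04·T) = 237.5 μm/a
  r_corr = 46.96 + 237.5 = 284.4 μm/a
ISO 9223 Table 2 (carbon steel): 200 < 284 ≤ 700 μm/a ⇒ CX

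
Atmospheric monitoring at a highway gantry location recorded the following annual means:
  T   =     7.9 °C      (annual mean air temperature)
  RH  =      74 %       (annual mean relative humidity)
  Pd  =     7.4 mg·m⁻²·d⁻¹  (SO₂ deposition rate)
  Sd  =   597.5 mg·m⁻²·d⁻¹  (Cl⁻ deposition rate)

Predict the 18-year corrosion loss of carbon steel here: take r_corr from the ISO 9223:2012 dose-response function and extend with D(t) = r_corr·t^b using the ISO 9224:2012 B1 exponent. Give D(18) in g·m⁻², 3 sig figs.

D(18) = 3.59e+03 g·m⁻²

carbon steel: T≤10 °C ⇒ hinge +0.150·(7.9−10) = -0.3150
  sulphur-dioxide contribution → 16.07 μm/a
  chloride contribution → 84.67 μm/a
  ⇒ r_corr(carbon steel) = 100.7 μm/a
ISO 9224: D(t) = r_corr · t^b with b = 0.523 (carbon steel, B1)
  D(18) = 100.7 × 18^0.523 = 100.7 × 4.534 = 456.8 μm
  Mass loss = 456.8 μm × 7.85 g/cm³ = 3586 g·m⁻²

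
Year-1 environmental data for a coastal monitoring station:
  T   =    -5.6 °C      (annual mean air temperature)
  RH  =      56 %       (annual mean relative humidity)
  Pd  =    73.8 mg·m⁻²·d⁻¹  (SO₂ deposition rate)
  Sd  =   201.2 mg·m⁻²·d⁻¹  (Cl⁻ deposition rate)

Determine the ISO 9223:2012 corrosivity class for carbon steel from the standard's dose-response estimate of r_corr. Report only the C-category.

C2

carbon steel: T≤10 °C ⇒ hinge +0.150·(-5.6−10) = -2.3400
  SO₂ term: 1.77·73.8^0.52·exp(0.02·56-2.3400) = 4.892
  Cl⁻ term: 0.102·201.2^0.62·exp(0.033·56+0.04·-5.6) = 13.87
  sum: 4.892 + 13.87 → r_corr = 18.76 μm/a
18.8 μm/a falls in (1.3, 25] for carbon steel → category C2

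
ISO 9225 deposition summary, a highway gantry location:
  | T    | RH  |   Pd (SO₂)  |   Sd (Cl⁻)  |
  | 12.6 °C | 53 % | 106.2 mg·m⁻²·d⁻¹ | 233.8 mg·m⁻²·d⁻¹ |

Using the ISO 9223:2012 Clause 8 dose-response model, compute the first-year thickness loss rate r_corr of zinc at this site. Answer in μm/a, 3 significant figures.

zinc: T>10 °C ⇒ hinge -0.071·(12.6−10) = -0.1846
  sulphur-dioxide contribution → 0.9566 μm/a
  chloride contribution → 1.748 μm/a
  total first-year rate 2.705 μm/a

r_corr = 2.70 μm/a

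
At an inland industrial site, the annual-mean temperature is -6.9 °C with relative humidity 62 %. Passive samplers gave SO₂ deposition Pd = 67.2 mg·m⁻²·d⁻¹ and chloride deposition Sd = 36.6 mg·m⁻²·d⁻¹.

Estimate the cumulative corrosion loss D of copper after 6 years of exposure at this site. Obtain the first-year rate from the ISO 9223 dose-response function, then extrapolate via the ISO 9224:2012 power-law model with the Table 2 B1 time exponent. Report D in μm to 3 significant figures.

D(6) = 0.836 μm

copper: T≤10 °C ⇒ hinge +0.126·(-6.9−10) = -2.1294
  SO₂ term: 0.0053·67.2^0.26·exp(0.059·62-2.1294) = 0.07299
  Sd branch = 0.01025·Sd^0.27·e^(0.036·RH+0.049·T) = 0.18 μm/a
  r_corr = 0.07299 + 0.18 = 0.253 μm/a
Long-term exponent b (ISO 9224 Table 2, B1) = 0.667
  D(6) = 0.253 × 6^0.667 = 0.253 × 3.304 = 0.836 μm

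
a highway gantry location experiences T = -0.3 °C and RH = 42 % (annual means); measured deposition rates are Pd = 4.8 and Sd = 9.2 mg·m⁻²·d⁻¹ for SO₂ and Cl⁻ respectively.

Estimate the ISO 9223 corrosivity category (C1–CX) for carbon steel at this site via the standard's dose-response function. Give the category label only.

carbon steel: temperature factor f = +0.150·(-10.3) = -1.5450
  Pd branch = 1.77·Pd^0.52·e^(0.02·RH+f) = 1.977 μm/a
  Sd branch = 0.102·Sd^0.62·e^(0.033·RH+0.04·T) = 1.595 μm/a
  r_corr = 1.977 + 1.595 = 3.573 μm/a
ISO 9223 Table 2 (carbon steel): 1.3 < 3.57 ≤ 25 μm/a ⇒ C2

C2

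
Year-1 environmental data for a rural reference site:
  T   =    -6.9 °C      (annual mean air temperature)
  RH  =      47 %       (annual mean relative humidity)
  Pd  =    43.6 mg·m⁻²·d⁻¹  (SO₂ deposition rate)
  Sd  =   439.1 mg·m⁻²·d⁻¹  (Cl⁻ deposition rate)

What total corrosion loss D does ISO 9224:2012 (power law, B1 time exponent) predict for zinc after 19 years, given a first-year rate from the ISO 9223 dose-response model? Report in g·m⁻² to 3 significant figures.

D(19) = 59.9 g·m⁻²

zinc: temperature factor f = +0.038·(-16.9) = -0.6422
  Pd branch = 0.0129·Pd^0.44·e^(0.046·RH+f) = 0.3105 μm/a
  Sd branch = 0.0175·Sd^0.57·e^(0.008·RH+0.085·T) = 0.4549 μm/a
  sum: 0.3105 + 0.4549 → r_corr = 0.7653 μm/a
Long-term exponent b (ISO 9224 Table 2, B1) = 0.813
  D(19) = 0.7653 × 19^0.813 = 0.7653 × 10.96 = 8.384 μm
  Mass loss = 8.384 μm × 7.14 g/cm³ = 59.86 g·m⁻²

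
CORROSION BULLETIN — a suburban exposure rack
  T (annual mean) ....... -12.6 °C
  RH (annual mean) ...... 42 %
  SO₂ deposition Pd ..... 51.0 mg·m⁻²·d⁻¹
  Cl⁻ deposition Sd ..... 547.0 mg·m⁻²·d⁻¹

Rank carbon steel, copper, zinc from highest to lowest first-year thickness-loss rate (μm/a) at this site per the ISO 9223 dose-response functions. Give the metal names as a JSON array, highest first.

carbon steel: f(T) = +0.150·(T−10) [T≤10 °C] = -3.3900
  Pd branch = 1.77·Pd^0.52·e^(0.02·RH+f) = 1.068 μm/a
  Sd branch = 0.102·Sd^0.62·e^(0.033·RH+0.04·T) = 12.28 μm/a
  sum: 1.068 + 12.28 → r_corr = 13.35 μm/a
copper: f(T) = +0.126·(T−10) [T≤10 °C] = -2.8476
  Pd branch = 0.0053·Pd^0.26·e^(0.059·RH+f) = 0.01018 μm/a
  Cl⁻ term: 0.01025·547.0^0.27·exp(0.036·42+0.049·-12.6) = 0.1376
  r_corr = 0.01018 + 0.1376 = 0.1477 μm/a
zinc: temperature factor f = +0.038·(-22.6) = -0.8588
  SO₂ term: 0.0129·51.0^0.44·exp(0.046·42-0.8588) = 0.2128
  Cl⁻ term: 0.0175·547.0^0.57·exp(0.008·42+0.085·-12.6) = 0.3051
  sum: 0.2128 + 0.3051 → r_corr = 0.5179 μm/a
Ordering by μm/a: carbon steel (13.3) > zinc (0.518) > copper (0.148)

["carbon steel", "zinc", "copper"]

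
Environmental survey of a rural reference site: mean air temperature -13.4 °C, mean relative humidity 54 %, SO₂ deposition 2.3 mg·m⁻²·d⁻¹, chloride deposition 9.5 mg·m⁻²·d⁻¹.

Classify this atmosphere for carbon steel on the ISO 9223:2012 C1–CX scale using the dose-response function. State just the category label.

C2

carbon steel: temperature factor f = +0.150·(-23.4) = -3.5100
  Pd branch = 1.77·Pd^0.52·e^(0.02·RH+f) = 0.2403 μm/a
  Sd branch = 0.102·Sd^0.62·e^(0.033·RH+0.04·T) = 1.432 μm/a
  sum: 0.2403 + 1.432 → r_corr = 1.672 μm/a
Category bounds: 1.3…25 μm/a bracket r_corr ⇒ C2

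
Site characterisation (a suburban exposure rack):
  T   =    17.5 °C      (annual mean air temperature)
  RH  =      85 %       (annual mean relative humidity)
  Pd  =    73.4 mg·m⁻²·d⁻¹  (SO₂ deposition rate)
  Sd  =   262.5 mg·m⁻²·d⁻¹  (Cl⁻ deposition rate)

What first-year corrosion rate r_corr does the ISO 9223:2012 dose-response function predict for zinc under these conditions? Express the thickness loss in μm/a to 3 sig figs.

zinc: f(T) = -0.071·(T−10) [T>10 °C] = -0.5325
  SO₂ term: 0.0129·73.4^0.44·exp(0.046·85-0.5325) = 2.502
  Sd branch = 0.0175·Sd^0.57·e^(0.008·RH+0.085·T) = 3.658 μm/a
  r_corr = 2.502 + 3.658 = 6.16 μm/a

r_corr = 6.16 μm/a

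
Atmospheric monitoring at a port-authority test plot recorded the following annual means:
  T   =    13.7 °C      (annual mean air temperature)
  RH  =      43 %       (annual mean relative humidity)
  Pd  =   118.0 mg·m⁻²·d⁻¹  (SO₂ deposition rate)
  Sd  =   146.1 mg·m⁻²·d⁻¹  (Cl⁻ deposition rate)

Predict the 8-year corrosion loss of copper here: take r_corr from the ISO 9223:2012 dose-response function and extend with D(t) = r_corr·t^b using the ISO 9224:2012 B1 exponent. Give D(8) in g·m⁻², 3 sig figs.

copper: f(T) = -0.080·(T−10) [T>10 °C] = -0.2960
  Pd branch = 0.0053·Pd^0.26·e^(0.059·RH+f) = 0.1723 μm/a
  Cl⁻ term: 0.01025·146.1^0.27·exp(0.036·43+0.049·13.7) = 0.3623
  r_corr = 0.1723 + 0.3623 = 0.5345 μm/a
Long-term exponent b (ISO 9224 Table 2, B1) = 0.667
  D(8) = 0.5345 × 8^0.667 = 0.5345 × 4.003 = 2.14 μm
  Mass loss = 2.14 μm × 8.96 g/cm³ = 19.17 g·m⁻²

D(8) = 19.2 g·m⁻²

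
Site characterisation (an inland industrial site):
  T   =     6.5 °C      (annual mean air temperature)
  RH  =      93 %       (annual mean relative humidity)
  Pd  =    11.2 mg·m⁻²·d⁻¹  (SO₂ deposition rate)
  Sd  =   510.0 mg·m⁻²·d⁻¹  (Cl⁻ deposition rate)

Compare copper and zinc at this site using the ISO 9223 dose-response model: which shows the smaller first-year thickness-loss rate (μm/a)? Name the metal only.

copper: f(T) = +0.126·(T−10) [T≤10 °C] = -0.4410
  Pd branch = 0.0053·Pd^0.26·e^(0.059·RH+f) = 1.544 μm/a
  Sd branch = 0.01025·Sd^0.27·e^(0.036·RH+0.049·T) = 2.158 μm/a
  r_corr = 1.544 + 2.158 = 3.702 μm/a
zinc: T≤10 °C ⇒ hinge +0.038·(6.5−10) = -0.1330
  Pd branch = 0.0129·Pd^0.44·e^(0.046·RH+f) = 2.357 μm/a
  Cl⁻ term: 0.0175·510.0^0.57·exp(0.008·93+0.085·6.5) = 2.236
  r_corr = 2.357 + 2.236 = 4.593 μm/a
Ordering by μm/a: zinc (4.59) > copper (3.7)

copper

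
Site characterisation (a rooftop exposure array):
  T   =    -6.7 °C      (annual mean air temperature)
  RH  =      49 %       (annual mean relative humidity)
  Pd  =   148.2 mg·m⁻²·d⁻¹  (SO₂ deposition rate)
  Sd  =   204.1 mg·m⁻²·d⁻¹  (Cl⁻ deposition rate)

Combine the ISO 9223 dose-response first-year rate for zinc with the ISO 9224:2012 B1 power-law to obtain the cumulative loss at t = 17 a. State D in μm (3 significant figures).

zinc: T≤10 °C ⇒ hinge +0.038·(-6.7−10) = -0.6346
  Pd branch = 0.0129·Pd^0.44·e^(0.046·RH+f) = 0.5876 μm/a
  Cl⁻ term: 0.0175·204.1^0.57·exp(0.008·49+0.085·-6.7) = 0.3038
  r_corr = 0.5876 + 0.3038 = 0.8914 μm/a
Power-law: D(17) = r_corr · 17^0.813
  D(17) = 0.8914 × 17^0.813 = 0.8914 × 10.01 = 8.921 μm

D(17) = 8.92 μm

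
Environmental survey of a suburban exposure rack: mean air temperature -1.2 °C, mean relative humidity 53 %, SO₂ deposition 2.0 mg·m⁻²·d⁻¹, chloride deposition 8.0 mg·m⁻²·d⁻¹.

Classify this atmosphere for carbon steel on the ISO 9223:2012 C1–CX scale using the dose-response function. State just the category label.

carbon steel: f(T) = +0.150·(T−10) [T≤10 °C] = -1.6800
  SO₂ term: 1.77·2.0^0.52·exp(0.02·53-1.6800) = 1.365
  Cl⁻ term: 0.102·8.0^0.62·exp(0.033·53+0.04·-1.2) = 2.029
  r_corr = 1.365 + 2.029 = 3.394 μm/a
3.39 μm/a falls in (1.3, 25] for carbon steel → category C2

C2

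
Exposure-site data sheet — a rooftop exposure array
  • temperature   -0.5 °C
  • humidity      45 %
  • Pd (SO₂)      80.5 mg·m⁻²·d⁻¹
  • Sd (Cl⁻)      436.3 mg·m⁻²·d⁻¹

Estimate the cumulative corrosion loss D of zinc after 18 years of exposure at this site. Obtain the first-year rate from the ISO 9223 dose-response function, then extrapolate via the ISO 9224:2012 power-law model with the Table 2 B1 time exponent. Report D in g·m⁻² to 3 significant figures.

D(18) = 92.9 g·m⁻²

zinc: f(T) = +0.038·(T−10) [T≤10 °C] = -0.3990
  sulphur-dioxide contribution → 0.473 μm/a
  chloride contribution → 0.7684 μm/a
  ⇒ r_corr(zinc) = 1.241 μm/a
Long-term exponent b (ISO 9224 Table 2, B1) = 0.813
  D(18) = 1.241 × 18^0.813 = 1.241 × 10.48 = 13.02 μm
  Mass loss = 13.02 μm × 7.14 g/cm³ = 92.93 g·m⁻²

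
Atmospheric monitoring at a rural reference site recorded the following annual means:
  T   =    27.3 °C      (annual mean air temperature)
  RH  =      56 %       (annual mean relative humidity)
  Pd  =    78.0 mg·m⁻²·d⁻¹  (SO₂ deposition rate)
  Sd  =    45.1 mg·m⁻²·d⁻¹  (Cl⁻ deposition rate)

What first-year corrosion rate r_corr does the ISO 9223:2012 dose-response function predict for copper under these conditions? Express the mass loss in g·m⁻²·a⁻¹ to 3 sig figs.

copper: temperature factor f = -0.080·(17.3) = -1.3840
  sulphur-dioxide contribution → 0.1122 μm/a
  chloride contribution → 0.8201 μm/a
  ⇒ r_corr(copper) = 0.9323 μm/a
Convert to mass loss: 0.9323 μm/a × 8.96 g/cm³ = 8.353 g·m⁻²·a⁻¹

r_corr = 8.35 g·m⁻²·a⁻¹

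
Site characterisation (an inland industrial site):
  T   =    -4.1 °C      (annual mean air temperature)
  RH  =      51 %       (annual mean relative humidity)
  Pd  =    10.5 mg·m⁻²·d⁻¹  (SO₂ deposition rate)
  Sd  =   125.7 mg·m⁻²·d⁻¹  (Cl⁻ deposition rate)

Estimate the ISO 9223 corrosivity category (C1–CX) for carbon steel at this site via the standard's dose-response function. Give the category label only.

C2

carbon steel: temperature factor f = +0.150·(-14.1) = -2.1150
  sulphur-dioxide contribution → 2.011 μm/a
  chloride contribution → 9.33 μm/a
  ⇒ r_corr(carbon steel) = 11.34 μm/a
11.3 μm/a falls in (1.3, 25] for carbon steel → category C2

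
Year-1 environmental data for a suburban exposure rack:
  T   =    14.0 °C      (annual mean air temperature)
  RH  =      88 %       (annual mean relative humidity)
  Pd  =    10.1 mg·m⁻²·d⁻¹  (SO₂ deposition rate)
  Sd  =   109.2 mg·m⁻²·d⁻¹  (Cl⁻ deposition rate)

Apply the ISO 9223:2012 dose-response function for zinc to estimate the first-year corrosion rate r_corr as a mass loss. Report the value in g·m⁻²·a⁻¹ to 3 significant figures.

zinc: temperature factor f = -0.071·(4.0) = -0.2840
  SO₂ term: 0.0129·10.1^0.44·exp(0.046·88-0.2840) = 1.539
  Sd branch = 0.0175·Sd^0.57·e^(0.008·RH+0.085·T) = 1.688 μm/a
  sum: 1.539 + 1.688 → r_corr = 3.227 μm/a
Convert to mass loss: 3.227 μm/a × 7.14 g/cm³ = 23.04 g·m⁻²·a⁻¹

r_corr = 23.0 g·m⁻²·a⁻¹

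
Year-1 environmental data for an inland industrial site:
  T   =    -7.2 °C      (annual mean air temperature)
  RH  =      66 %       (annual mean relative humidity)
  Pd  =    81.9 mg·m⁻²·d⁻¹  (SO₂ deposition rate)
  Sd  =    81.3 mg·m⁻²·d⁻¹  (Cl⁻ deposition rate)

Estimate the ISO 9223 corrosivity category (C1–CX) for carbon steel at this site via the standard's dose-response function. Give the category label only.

carbon steel: T≤10 °C ⇒ hinge +0.150·(-7.2−10) = -2.5800
  Pd branch = 1.77·Pd^0.52·e^(0.02·RH+f) = 4.962 μm/a
  Cl⁻ term: 0.102·81.3^0.62·exp(0.033·66+0.04·-7.2) = 10.32
  sum: 4.962 + 10.32 → r_corr = 15.28 μm/a
ISO 9223 Table 2 (carbon steel): 1.3 < 15.3 ≤ 25 μm/a ⇒ C2

C2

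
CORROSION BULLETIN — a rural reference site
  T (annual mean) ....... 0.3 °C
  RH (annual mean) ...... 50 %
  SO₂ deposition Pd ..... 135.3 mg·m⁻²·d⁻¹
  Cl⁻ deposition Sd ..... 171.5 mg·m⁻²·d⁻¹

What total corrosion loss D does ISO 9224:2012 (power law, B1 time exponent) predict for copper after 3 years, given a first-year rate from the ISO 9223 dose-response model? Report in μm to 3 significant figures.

D(3) = 0.748 μm

copper: temperature factor f = +0.126·(-9.7) = -1.2222
  Pd branch = 0.0053·Pd^0.26·e^(0.059·RH+f) = 0.1069 μm/a
  Sd branch = 0.01025·Sd^0.27·e^(0.036·RH+0.049·T) = 0.2524 μm/a
  r_corr = 0.1069 + 0.2524 = 0.3593 μm/a
Power-law: D(3) = r_corr · 3^0.667
  D(3) = 0.3593 × 3^0.667 = 0.3593 × 2.081 = 0.7476 μm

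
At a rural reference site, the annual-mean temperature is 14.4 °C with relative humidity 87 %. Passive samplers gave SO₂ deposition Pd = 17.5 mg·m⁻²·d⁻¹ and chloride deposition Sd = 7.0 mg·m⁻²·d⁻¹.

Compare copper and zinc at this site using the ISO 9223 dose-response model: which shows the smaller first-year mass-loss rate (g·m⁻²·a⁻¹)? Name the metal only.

copper: f(T) = -0.080·(T−10) [T>10 °C] = -0.3520
  SO₂ term: 0.0053·17.5^0.26·exp(0.059·87-0.3520) = 1.33
  Cl⁻ term: 0.01025·7.0^0.27·exp(0.036·87+0.049·14.4) = 0.8045
  sum: 1.33 + 0.8045 → r_corr = 2.134 μm/a
  mass loss = 2.134 μm/a × 8.96 g/cm³ = 19.12 g·m⁻²·a⁻¹
zinc: f(T) = -0.071·(T−10) [T>10 °C] = -0.3124
  SO₂ term: 0.0129·17.5^0.44·exp(0.046·87-0.3124) = 1.819
  Cl⁻ term: 0.0175·7.0^0.57·exp(0.008·87+0.085·14.4) = 0.3619
  r_corr = 1.819 + 0.3619 = 2.181 μm/a
  mass loss = 2.181 μm/a × 7.14 g/cm³ = 15.57 g·m⁻²·a⁻¹
Ordering by g·m⁻²·a⁻¹: copper (19.1) > zinc (15.6)

zinc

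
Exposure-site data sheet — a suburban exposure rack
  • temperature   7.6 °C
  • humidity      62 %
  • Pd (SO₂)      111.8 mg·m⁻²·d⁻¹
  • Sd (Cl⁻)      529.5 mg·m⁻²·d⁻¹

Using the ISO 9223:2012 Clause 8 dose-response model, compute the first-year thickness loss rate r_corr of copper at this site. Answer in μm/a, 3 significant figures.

r_corr = 1.27 μm/a

copper: temperature factor f = +0.126·(-2.4) = -0.3024
  SO₂ term: 0.0053·111.8^0.26·exp(0.059·62-0.3024) = 0.5178
  Sd branch = 0.01025·Sd^0.27·e^(0.036·RH+0.049·T) = 0.7538 μm/a
  r_corr = 0.5178 + 0.7538 = 1.272 μm/a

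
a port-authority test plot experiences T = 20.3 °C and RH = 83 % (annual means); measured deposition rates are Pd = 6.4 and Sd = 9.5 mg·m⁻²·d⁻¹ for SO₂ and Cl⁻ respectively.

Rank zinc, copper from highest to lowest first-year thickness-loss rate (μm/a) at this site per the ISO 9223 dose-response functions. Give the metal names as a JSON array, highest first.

zinc: f(T) = -0.071·(T−10) [T>10 °C] = -0.7313
  Pd branch = 0.0129·Pd^0.44·e^(0.046·RH+f) = 0.6395 μm/a
  Sd branch = 0.0175·Sd^0.57·e^(0.008·RH+0.085·T) = 0.6888 μm/a
  sum: 0.6395 + 0.6888 → r_corr = 1.328 μm/a
copper: f(T) = -0.080·(T−10) [T>10 °C] = -0.8240
  SO₂ term: 0.0053·6.4^0.26·exp(0.059·83-0.8240) = 0.5044
  Sd branch = 0.01025·Sd^0.27·e^(0.036·RH+0.049·T) = 1.01 μm/a
  sum: 0.5044 + 1.01 → r_corr = 1.515 μm/a
Ordering by μm/a: copper (1.51) > zinc (1.33)

["copper", "zinc"]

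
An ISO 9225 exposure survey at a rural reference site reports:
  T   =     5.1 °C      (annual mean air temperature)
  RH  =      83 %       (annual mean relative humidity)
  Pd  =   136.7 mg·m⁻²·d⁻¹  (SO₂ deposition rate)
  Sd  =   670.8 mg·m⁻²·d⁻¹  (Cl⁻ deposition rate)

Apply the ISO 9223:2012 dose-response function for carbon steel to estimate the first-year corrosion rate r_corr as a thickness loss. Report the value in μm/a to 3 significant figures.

carbon steel: T≤10 °C ⇒ hinge +0.150·(5.1−10) = -0.7350
  Pd branch = 1.77·Pd^0.52·e^(0.02·RH+f) = 57.58 μm/a
  Sd branch = 0.102·Sd^0.62·e^(0.033·RH+0.04·T) = 109.5 μm/a
  r_corr = 57.58 + 109.5 = 167 μm/a

r_corr = 167 μm/a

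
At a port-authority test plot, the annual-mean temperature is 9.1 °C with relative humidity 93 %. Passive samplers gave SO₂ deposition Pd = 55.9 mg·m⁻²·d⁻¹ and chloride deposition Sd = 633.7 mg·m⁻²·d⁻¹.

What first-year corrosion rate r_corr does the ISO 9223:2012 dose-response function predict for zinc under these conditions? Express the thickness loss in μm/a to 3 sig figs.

r_corr = 8.43 μm/a

zinc: f(T) = +0.038·(T−10) [T≤10 °C] = -0.0342
  Pd branch = 0.0129·Pd^0.44·e^(0.046·RH+f) = 5.278 μm/a
  Cl⁻ term: 0.0175·633.7^0.57·exp(0.008·93+0.085·9.1) = 3.156
  sum: 5.278 + 3.156 → r_corr = 8.435 μm/a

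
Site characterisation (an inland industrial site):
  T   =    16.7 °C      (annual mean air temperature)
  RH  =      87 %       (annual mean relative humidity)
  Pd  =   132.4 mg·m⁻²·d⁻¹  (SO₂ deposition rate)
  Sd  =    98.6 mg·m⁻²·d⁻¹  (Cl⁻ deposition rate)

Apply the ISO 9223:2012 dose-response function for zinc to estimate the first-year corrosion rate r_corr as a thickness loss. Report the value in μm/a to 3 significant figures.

r_corr = 5.75 μm/a

zinc: f(T) = -0.071·(T−10) [T>10 °C] = -0.4757
  sulphur-dioxide contribution → 3.764 μm/a
  chloride contribution → 1.987 μm/a
  total first-year rate 5.752 μm/a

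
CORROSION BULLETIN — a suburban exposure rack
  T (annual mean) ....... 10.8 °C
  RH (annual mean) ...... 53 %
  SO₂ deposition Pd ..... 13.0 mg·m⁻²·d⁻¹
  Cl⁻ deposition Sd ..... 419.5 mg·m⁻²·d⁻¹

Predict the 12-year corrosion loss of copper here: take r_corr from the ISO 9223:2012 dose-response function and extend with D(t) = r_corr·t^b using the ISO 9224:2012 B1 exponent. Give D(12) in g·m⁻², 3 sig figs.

copper: f(T) = -0.080·(T−10) [T>10 °C] = -0.0640
  Pd branch = 0.0053·Pd^0.26·e^(0.059·RH+f) = 0.2209 μm/a
  Sd branch = 0.01025·Sd^0.27·e^(0.036·RH+0.049·T) = 0.5989 μm/a
  r_corr = 0.2209 + 0.5989 = 0.8197 μm/a
Long-term exponent b (ISO 9224 Table 2, B1) = 0.667
  D(12) = 0.8197 × 12^0.667 = 0.8197 × 5.246 = 4.3 μm
  Mass loss = 4.3 μm × 8.96 g/cm³ = 38.53 g·m⁻²

D(12) = 38.5 g·m⁻²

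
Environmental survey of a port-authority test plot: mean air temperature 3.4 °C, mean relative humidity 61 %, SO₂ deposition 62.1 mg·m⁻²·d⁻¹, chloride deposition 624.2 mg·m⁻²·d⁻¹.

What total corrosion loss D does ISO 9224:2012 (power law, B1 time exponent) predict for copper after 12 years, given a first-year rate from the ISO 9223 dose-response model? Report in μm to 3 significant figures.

D(12) = 4.54 μm

copper: f(T) = +0.126·(T−10) [T≤10 °C] = -0.8316
  sulphur-dioxide contribution → 0.2468 μm/a
  chloride contribution → 0.6188 μm/a
  ⇒ r_corr(copper) = 0.8656 μm/a
ISO 9224: D(t) = r_corr · t^b with b = 0.667 (copper, B1)
  D(12) = 0.8656 × 12^0.667 = 0.8656 × 5.246 = 4.541 μm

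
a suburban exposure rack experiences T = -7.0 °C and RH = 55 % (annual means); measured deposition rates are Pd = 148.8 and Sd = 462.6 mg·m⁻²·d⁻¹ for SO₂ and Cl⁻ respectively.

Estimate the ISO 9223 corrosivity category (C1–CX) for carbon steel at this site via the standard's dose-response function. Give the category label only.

carbon steel: T≤10 °C ⇒ hinge +0.150·(-7.0−10) = -2.5500
  SO₂ term: 1.77·148.8^0.52·exp(0.02·55-2.5500) = 5.598
  Cl⁻ term: 0.102·462.6^0.62·exp(0.033·55+0.04·-7.0) = 21.27
  r_corr = 5.598 + 21.27 = 26.86 μm/a
26.9 μm/a falls in (25, 50] for carbon steel → category C3

C3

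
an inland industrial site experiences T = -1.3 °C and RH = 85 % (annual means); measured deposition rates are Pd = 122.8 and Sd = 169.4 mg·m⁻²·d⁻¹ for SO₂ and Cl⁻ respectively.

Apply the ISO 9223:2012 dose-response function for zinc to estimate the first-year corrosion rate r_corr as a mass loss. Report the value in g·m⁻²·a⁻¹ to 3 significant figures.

r_corr = 29.0 g·m⁻²·a⁻¹

zinc: T≤10 °C ⇒ hinge +0.038·(-1.3−10) = -0.4294
  SO₂ term: 0.0129·122.8^0.44·exp(0.046·85-0.4294) = 3.479
  Cl⁻ term: 0.0175·169.4^0.57·exp(0.008·85+0.085·-1.3) = 0.5766
  r_corr = 3.479 + 0.5766 = 4.055 μm/a
Convert to mass loss: 4.055 μm/a × 7.14 g/cm³ = 28.96 g·m⁻²·a⁻¹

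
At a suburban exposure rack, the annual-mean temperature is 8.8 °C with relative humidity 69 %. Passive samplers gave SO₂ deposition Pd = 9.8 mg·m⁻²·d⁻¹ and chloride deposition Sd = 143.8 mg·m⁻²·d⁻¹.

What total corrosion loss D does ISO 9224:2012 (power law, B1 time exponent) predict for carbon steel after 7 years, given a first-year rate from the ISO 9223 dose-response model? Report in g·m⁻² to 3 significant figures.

carbon steel: T≤10 °C ⇒ hinge +0.150·(8.8−10) = -0.1800
  sulphur-dioxide contribution → 19.26 μm/a
  chloride contribution → 30.77 μm/a
  total first-year rate 50.03 μm/a
ISO 9224: D(t) = r_corr · t^b with b = 0.523 (carbon steel, B1)
  D(7) = 50.03 × 7^0.523 = 50.03 × 2.767 = 138.4 μm
  Mass loss = 138.4 μm × 7.85 g/cm³ = 1087 g·m⁻²

D(7) = 1.09e+03 g·m⁻²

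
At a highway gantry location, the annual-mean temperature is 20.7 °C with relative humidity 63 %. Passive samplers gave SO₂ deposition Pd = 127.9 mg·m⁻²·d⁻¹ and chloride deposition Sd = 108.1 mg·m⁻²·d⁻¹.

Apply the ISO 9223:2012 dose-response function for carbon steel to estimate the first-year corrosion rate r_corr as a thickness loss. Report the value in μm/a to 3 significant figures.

carbon steel: temperature factor f = -0.054·(10.7) = -0.5778
  SO₂ term: 1.77·127.9^0.52·exp(0.02·63-0.5778) = 43.63
  Sd branch = 0.102·Sd^0.62·e^(0.033·RH+0.04·T) = 34.05 μm/a
  sum: 43.63 + 34.05 → r_corr = 77.68 μm/a

r_corr = 77.7 μm/a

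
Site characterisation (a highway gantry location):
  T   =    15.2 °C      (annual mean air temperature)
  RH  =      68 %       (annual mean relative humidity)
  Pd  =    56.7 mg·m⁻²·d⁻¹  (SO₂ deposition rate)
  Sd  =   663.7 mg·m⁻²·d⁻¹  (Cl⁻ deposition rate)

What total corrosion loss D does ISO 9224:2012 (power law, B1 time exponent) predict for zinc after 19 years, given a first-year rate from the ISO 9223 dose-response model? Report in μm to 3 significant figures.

zinc: T>10 °C ⇒ hinge -0.071·(15.2−10) = -0.3692
  SO₂ term: 0.0129·56.7^0.44·exp(0.046·68-0.3692) = 1.203
  Cl⁻ term: 0.0175·663.7^0.57·exp(0.008·68+0.085·15.2) = 4.456
  r_corr = 1.203 + 4.456 = 5.659 μm/a
Power-law: D(19) = r_corr · 19^0.813
  D(19) = 5.659 × 19^0.813 = 5.659 × 10.96 = 62 μm

D(19) = 62.0 μm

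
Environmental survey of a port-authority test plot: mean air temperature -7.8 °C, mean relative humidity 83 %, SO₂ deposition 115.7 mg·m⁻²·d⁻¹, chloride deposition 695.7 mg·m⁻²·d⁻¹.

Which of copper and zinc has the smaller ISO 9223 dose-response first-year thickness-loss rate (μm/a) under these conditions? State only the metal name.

copper: T≤10 °C ⇒ hinge +0.126·(-7.8−10) = -2.2428
  SO₂ term: 0.0053·115.7^0.26·exp(0.059·83-2.2428) = 0.2591
  Cl⁻ term: 0.01025·695.7^0.27·exp(0.036·83+0.049·-7.8) = 0.8126
  r_corr = 0.2591 + 0.8126 = 1.072 μm/a
zinc: temperature factor f = +0.038·(-17.8) = -0.6764
  Pd branch = 0.0129·Pd^0.44·e^(0.046·RH+f) = 2.415 μm/a
  Sd branch = 0.0175·Sd^0.57·e^(0.008·RH+0.085·T) = 0.7306 μm/a
  sum: 2.415 + 0.7306 → r_corr = 3.145 μm/a
Ordering by μm/a: zinc (3.15) > copper (1.07)

copper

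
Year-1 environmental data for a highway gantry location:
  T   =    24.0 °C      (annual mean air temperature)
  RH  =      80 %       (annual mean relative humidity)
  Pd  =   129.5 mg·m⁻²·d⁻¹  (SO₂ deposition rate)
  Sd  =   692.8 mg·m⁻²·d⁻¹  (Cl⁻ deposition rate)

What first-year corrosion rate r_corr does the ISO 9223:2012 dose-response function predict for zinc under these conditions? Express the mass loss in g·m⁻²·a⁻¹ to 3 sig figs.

r_corr = 87.3 g·m⁻²·a⁻¹

zinc: f(T) = -0.071·(T−10) [T>10 °C] = -0.9940
  Pd branch = 0.0129·Pd^0.44·e^(0.046·RH+f) = 1.609 μm/a
  Cl⁻ term: 0.0175·692.8^0.57·exp(0.008·80+0.085·24.0) = 10.62
  sum: 1.609 + 10.62 → r_corr = 12.23 μm/a
Convert to mass loss: 12.23 μm/a × 7.14 g/cm³ = 87.31 g·m⁻²·a⁻¹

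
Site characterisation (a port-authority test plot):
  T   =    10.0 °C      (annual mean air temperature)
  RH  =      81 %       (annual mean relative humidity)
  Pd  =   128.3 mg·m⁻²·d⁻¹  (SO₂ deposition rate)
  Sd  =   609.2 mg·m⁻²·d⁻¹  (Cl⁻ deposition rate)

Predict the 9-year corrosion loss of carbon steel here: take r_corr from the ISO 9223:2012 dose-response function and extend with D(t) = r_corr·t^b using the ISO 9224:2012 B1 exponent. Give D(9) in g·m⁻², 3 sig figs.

D(9) = 5.67e+03 g·m⁻²

carbon steel: T≤10 °C ⇒ hinge +0.150·(10.0−10) = +0.0000
  SO₂ term: 1.77·128.3^0.52·exp(0.02·81+0.0000) = 111.6
  Cl⁻ term: 0.102·609.2^0.62·exp(0.033·81+0.04·10.0) = 117.4
  sum: 111.6 + 117.4 → r_corr = 229.1 μm/a
Power-law: D(9) = r_corr · 9^0.523
  D(9) = 229.1 × 9^0.523 = 229.1 × 3.156 = 722.8 μm
  Mass loss = 722.8 μm × 7.85 g/cm³ = 5674 g·m⁻²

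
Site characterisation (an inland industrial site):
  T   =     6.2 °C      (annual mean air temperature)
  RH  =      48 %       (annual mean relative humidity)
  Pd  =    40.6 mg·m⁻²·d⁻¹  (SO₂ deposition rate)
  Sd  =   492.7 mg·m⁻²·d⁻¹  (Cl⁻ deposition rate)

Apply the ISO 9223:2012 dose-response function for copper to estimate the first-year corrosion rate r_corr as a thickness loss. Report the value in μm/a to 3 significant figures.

r_corr = 0.563 μm/a

copper: f(T) = +0.126·(T−10) [T≤10 °C] = -0.4788
  SO₂ term: 0.0053·40.6^0.26·exp(0.059·48-0.4788) = 0.146
  Sd branch = 0.01025·Sd^0.27·e^(0.036·RH+0.049·T) = 0.417 μm/a
  r_corr = 0.146 + 0.417 = 0.563 μm/a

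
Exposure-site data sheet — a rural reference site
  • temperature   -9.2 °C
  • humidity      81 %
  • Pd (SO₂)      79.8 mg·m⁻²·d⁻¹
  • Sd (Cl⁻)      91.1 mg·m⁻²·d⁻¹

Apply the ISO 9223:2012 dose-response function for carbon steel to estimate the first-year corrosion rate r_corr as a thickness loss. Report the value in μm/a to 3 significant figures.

r_corr = 21.7 μm/a

carbon steel: T≤10 °C ⇒ hinge +0.150·(-9.2−10) = -2.8800
  Pd branch = 1.77·Pd^0.52·e^(0.02·RH+f) = 4.896 μm/a
  Cl⁻ term: 0.102·91.1^0.62·exp(0.033·81+0.04·-9.2) = 16.77
  r_corr = 4.896 + 16.77 = 21.67 μm/a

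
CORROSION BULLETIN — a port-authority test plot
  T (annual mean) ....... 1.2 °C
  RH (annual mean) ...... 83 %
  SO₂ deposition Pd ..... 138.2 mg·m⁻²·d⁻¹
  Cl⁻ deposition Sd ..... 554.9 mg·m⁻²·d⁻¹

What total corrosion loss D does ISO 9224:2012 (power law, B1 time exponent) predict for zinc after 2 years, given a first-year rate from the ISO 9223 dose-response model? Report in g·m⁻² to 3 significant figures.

zinc: f(T) = +0.038·(T−10) [T≤10 °C] = -0.3344
  sulphur-dioxide contribution → 3.676 μm/a
  chloride contribution → 1.38 μm/a
  ⇒ r_corr(zinc) = 5.056 μm/a
ISO 9224: D(t) = r_corr · t^b with b = 0.813 (zinc, B1)
  D(2) = 5.056 × 2^0.813 = 5.056 × 1.757 = 8.882 μm
  Mass loss = 8.882 μm × 7.14 g/cm³ = 63.42 g·m⁻²

D(2) = 63.4 g·m⁻²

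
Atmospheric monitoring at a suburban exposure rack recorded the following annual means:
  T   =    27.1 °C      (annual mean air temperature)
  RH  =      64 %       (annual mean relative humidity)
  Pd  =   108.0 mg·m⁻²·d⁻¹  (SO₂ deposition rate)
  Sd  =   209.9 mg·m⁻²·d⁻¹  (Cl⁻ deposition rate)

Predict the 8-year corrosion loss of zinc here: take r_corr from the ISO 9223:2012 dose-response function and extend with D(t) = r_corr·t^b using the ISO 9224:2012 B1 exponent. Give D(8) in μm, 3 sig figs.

zinc: f(T) = -0.071·(T−10) [T>10 °C] = -1.2141
  Pd branch = 0.0129·Pd^0.44·e^(0.046·RH+f) = 0.5709 μm/a
  Cl⁻ term: 0.0175·209.9^0.57·exp(0.008·64+0.085·27.1) = 6.157
  r_corr = 0.5709 + 6.157 = 6.728 μm/a
Long-term exponent b (ISO 9224 Table 2, B1) = 0.813
  D(8) = 6.728 × 8^0.813 = 6.728 × 5.423 = 36.48 μm

D(8) = 36.5 μm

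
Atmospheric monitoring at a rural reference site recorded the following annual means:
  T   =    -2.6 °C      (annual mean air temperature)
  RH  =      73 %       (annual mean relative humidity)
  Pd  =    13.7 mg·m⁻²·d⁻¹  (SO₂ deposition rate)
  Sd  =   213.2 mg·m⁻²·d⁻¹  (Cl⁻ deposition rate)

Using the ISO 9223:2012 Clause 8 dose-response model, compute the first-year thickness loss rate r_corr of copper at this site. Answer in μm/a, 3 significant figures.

copper: f(T) = +0.126·(T−10) [T≤10 °C] = -1.5876
  sulphur-dioxide contribution → 0.1588 μm/a
  chloride contribution → 0.5315 μm/a
  ⇒ r_corr(copper) = 0.6903 μm/a

r_corr = 0.690 μm/a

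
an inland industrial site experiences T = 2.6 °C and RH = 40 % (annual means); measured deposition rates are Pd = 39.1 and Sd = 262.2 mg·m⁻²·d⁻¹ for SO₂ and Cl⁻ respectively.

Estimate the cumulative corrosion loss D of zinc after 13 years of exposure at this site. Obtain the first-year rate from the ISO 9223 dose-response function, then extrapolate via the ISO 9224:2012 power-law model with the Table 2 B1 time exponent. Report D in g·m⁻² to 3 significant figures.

D(13) = 59.0 g·m⁻²

zinc: T≤10 °C ⇒ hinge +0.038·(2.6−10) = -0.2812
  Pd branch = 0.0129·Pd^0.44·e^(0.046·RH+f) = 0.3077 μm/a
  Sd branch = 0.0175·Sd^0.57·e^(0.008·RH+0.085·T) = 0.7188 μm/a
  r_corr = 0.3077 + 0.7188 = 1.027 μm/a
Long-term exponent b (ISO 9224 Table 2, B1) = 0.813
  D(13) = 1.027 × 13^0.813 = 1.027 × 8.047 = 8.26 μm
  Mass loss = 8.26 μm × 7.14 g/cm³ = 58.98 g·m⁻²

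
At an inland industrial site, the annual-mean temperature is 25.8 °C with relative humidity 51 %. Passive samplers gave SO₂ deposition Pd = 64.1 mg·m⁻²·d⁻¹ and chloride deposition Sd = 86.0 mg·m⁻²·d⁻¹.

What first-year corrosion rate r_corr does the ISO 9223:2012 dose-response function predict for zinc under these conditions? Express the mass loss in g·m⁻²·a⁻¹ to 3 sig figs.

r_corr = 23.3 g·m⁻²·a⁻¹

zinc: T>10 °C ⇒ hinge -0.071·(25.8−10) = -1.1218
  SO₂ term: 0.0129·64.1^0.44·exp(0.046·51-1.1218) = 0.2737
  Cl⁻ term: 0.0175·86.0^0.57·exp(0.008·51+0.085·25.8) = 2.987
  sum: 0.2737 + 2.987 → r_corr = 3.261 μm/a
Convert to mass loss: 3.261 μm/a × 7.14 g/cm³ = 23.28 g·m⁻²·a⁻¹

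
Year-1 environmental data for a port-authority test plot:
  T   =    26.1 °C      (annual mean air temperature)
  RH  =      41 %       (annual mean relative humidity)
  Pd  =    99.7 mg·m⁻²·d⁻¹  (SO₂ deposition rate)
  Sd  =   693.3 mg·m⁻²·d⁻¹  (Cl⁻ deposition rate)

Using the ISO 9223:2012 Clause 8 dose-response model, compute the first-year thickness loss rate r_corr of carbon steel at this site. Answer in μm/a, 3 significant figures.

r_corr = 83.2 μm/a

carbon steel: T>10 °C ⇒ hinge -0.054·(26.1−10) = -0.8694
  Pd branch = 1.77·Pd^0.52·e^(0.02·RH+f) = 18.44 μm/a
  Cl⁻ term: 0.102·693.3^0.62·exp(0.033·41+0.04·26.1) = 64.71
  r_corr = 18.44 + 64.71 = 83.15 μm/a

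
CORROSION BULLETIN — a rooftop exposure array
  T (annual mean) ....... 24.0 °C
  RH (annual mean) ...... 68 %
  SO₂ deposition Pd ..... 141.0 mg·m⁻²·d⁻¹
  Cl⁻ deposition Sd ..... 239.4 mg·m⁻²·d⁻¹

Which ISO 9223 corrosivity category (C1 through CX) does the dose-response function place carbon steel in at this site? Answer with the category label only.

C5

carbon steel: temperature factor f = -0.054·(14.0) = -0.7560
  Pd branch = 1.77·Pd^0.52·e^(0.02·RH+f) = 42.45 μm/a
  Sd branch = 0.102·Sd^0.62·e^(0.033·RH+0.04·T) = 75.01 μm/a
  r_corr = 42.45 + 75.01 = 117.5 μm/a
117 μm/a falls in (80, 200] for carbon steel → category C5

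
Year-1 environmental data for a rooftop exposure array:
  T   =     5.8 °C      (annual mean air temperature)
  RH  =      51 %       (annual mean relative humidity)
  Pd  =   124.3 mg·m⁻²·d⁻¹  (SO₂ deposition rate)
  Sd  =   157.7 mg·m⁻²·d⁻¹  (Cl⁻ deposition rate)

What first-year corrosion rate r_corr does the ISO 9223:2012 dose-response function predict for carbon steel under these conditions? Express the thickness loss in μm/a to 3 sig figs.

r_corr = 48.1 μm/a

carbon steel: temperature factor f = +0.150·(-4.2) = -0.6300
  Pd branch = 1.77·Pd^0.52·e^(0.02·RH+f) = 32.1 μm/a
  Sd branch = 0.102·Sd^0.62·e^(0.033·RH+0.04·T) = 15.96 μm/a
  sum: 32.1 + 15.96 → r_corr = 48.05 μm/a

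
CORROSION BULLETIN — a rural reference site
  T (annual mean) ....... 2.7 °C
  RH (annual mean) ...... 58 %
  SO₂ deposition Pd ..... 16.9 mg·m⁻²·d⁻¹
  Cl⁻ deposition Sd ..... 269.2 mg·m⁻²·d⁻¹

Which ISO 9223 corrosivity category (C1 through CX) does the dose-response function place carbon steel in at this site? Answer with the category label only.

C3

carbon steel: temperature factor f = +0.150·(-7.3) = -1.0950
  sulphur-dioxide contribution → 8.217 μm/a
  chloride contribution → 24.74 μm/a
  ⇒ r_corr(carbon steel) = 32.96 μm/a
33 μm/a falls in (25, 50] for carbon steel → category C3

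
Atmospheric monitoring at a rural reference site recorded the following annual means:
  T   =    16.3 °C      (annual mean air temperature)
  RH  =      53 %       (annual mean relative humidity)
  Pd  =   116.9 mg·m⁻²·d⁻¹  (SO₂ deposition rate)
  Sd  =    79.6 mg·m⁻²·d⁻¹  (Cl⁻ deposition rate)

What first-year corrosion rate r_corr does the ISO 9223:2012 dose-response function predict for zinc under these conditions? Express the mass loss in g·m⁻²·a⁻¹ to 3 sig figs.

zinc: temperature factor f = -0.071·(6.3) = -0.4473
  SO₂ term: 0.0129·116.9^0.44·exp(0.046·53-0.4473) = 0.7673
  Sd branch = 0.0175·Sd^0.57·e^(0.008·RH+0.085·T) = 1.295 μm/a
  r_corr = 0.7673 + 1.295 = 2.063 μm/a
Convert to mass loss: 2.063 μm/a × 7.14 g/cm³ = 14.73 g·m⁻²·a⁻¹

r_corr = 14.7 g·m⁻²·a⁻¹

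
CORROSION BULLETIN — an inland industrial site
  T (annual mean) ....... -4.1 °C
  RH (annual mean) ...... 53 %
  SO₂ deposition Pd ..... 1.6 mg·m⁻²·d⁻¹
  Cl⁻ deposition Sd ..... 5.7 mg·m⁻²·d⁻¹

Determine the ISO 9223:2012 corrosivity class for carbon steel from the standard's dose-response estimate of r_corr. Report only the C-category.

C2

carbon steel: T≤10 °C ⇒ hinge +0.150·(-4.1−10) = -2.1150
  Pd branch = 1.77·Pd^0.52·e^(0.02·RH+f) = 0.7869 μm/a
  Cl⁻ term: 0.102·5.7^0.62·exp(0.033·53+0.04·-4.1) = 1.464
  r_corr = 0.7869 + 1.464 = 2.251 μm/a
Category bounds: 1.3…25 μm/a bracket r_corr ⇒ C2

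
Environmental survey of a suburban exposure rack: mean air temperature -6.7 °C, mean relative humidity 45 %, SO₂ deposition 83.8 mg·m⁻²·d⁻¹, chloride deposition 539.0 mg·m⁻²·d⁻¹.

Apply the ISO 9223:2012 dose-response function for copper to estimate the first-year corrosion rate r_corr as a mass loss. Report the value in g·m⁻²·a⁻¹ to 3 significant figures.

r_corr = 2.09 g·m⁻²·a⁻¹

copper: temperature factor f = +0.126·(-16.7) = -2.1042
  SO₂ term: 0.0053·83.8^0.26·exp(0.059·45-2.1042) = 0.02908
  Cl⁻ term: 0.01025·539.0^0.27·exp(0.036·45+0.049·-6.7) = 0.2038
  r_corr = 0.02908 + 0.2038 = 0.2329 μm/a
Convert to mass loss: 0.2329 μm/a × 8.96 g/cm³ = 2.087 g·m⁻²·a⁻¹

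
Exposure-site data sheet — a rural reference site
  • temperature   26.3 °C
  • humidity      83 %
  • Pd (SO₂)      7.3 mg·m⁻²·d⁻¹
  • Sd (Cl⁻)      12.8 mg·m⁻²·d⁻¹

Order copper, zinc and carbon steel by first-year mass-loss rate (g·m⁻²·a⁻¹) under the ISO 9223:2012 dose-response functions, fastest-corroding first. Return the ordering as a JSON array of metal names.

["carbon steel", "copper", "zinc"]

copper: f(T) = -0.080·(T−10) [T>10 °C] = -1.3040
  Pd branch = 0.0053·Pd^0.26·e^(0.059·RH+f) = 0.323 μm/a
  Cl⁻ term: 0.01025·12.8^0.27·exp(0.036·83+0.049·26.3) = 1.469
  sum: 0.323 + 1.469 → r_corr = 1.792 μm/a
  mass loss = 1.792 μm/a × 8.96 g/cm³ = 16.06 g·m⁻²·a⁻¹
zinc: T>10 °C ⇒ hinge -0.071·(26.3−10) = -1.1573
  Pd branch = 0.0129·Pd^0.44·e^(0.046·RH+f) = 0.4426 μm/a
  Cl⁻ term: 0.0175·12.8^0.57·exp(0.008·83+0.085·26.3) = 1.36
  sum: 0.4426 + 1.36 → r_corr = 1.802 μm/a
  mass loss = 1.802 μm/a × 7.14 g/cm³ = 12.87 g·m⁻²·a⁻¹
carbon steel: temperature factor f = -0.054·(16.3) = -0.8802
  Pd branch = 1.77·Pd^0.52·e^(0.02·RH+f) = 10.85 μm/a
  Sd branch = 0.102·Sd^0.62·e^(0.033·RH+0.04·T) = 21.95 μm/a
  r_corr = 10.85 + 21.95 = 32.81 μm/a
  mass loss = 32.81 μm/a × 7.85 g/cm³ = 257.5 g·m⁻²·a⁻¹
Ordering by g·m⁻²·a⁻¹: carbon steel (258) > copper (16.1) > zinc (12.9)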